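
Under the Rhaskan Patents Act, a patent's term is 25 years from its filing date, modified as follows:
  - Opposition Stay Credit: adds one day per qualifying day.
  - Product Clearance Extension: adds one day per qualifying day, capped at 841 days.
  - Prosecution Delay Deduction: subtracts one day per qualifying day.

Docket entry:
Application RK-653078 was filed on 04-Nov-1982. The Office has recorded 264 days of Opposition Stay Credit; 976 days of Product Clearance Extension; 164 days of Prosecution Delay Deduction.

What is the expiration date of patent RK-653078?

Base term: filing date + 25 years → 4 November 2007.
Opposition Stay Credit: +264 days → 25 July 2008.
Product Clearance Extension: 976 days claimed exceeds the 841-day cap, so +841 days → 13 November 2010.
Prosecution Delay Deduction: −164 days → 2 June 2010.

June 2, 2010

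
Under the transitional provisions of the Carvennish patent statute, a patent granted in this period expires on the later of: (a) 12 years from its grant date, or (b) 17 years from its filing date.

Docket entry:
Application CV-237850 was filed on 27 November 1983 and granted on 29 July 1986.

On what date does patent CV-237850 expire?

November 27, 2000

(a) grant + 12 years → 29 July 1998.
(b) filing + 17 years → 27 November 2000.
Later of the two: 27 November 2000.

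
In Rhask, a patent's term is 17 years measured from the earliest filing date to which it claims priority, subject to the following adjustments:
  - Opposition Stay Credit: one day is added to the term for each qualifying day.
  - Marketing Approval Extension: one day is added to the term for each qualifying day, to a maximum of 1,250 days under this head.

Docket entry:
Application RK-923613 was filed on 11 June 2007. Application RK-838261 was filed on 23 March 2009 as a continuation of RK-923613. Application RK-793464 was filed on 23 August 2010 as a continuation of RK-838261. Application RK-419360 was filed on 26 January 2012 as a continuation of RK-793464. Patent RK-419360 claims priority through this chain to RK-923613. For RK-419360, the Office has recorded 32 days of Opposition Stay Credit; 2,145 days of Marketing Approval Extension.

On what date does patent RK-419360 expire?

2027-12-15

Earliest priority filing: 11 June 2007.
Base term: 11 June 2007 + 17 years → 11 June 2024.
Opposition Stay Credit: +32 days → 13 July 2024.
Marketing Approval Extension: 2145 days claimed exceeds the 1250-day cap, so +1250 days → 15 December 2027.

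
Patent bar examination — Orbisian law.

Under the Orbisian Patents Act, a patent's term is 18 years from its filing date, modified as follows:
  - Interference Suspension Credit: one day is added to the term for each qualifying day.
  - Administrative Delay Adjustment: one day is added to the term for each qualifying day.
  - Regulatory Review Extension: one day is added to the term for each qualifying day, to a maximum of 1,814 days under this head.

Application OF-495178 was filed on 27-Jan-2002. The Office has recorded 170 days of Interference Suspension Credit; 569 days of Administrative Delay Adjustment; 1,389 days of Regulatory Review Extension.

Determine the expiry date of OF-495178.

November 24, 2025

Base term: filing date + 18 years → 27 January 2020.
Interference Suspension Credit: +170 days → 15 July 2020.
Administrative Delay Adjustment: +569 days → 4 February 2022.
Regulatory Review Extension: 1389 days (within the 1814-day cap) → +1389 days → 24 November 2025.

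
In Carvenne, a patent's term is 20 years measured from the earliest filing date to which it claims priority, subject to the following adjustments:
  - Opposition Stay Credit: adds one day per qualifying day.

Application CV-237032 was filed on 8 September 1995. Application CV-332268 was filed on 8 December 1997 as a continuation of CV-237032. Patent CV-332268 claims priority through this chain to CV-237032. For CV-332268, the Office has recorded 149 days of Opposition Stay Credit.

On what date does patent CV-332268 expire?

Earliest priority filing: 8 September 1995.
Base term: 8 September 1995 + 20 years → 8 September 2015.
Opposition Stay Credit: +149 days → 4 February 2016.

2016-02-04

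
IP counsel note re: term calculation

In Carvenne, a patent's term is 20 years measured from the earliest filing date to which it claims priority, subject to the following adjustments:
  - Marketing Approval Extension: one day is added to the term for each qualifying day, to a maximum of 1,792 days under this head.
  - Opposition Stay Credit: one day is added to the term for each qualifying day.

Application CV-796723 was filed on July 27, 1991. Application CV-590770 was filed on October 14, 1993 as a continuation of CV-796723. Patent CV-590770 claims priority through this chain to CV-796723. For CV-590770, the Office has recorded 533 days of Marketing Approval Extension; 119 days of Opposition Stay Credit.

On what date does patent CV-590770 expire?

2013-05-09

Earliest priority filing: 27 July 1991.
Base term: 27 July 1991 + 20 years → 27 July 2011.
Marketing Approval Extension: 533 days (within the 1792-day cap) → +533 days → 10 January 2013.
Opposition Stay Credit: +119 days → 9 May 2013.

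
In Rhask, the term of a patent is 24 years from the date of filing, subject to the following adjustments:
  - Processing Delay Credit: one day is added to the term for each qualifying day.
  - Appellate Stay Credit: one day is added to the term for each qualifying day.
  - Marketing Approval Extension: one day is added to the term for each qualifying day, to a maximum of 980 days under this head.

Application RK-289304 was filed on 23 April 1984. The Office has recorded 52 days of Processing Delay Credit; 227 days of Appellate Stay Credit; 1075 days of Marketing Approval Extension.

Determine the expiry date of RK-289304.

2011-10-04

Base term: filing date + 24 years → 23 April 2008.
Processing Delay Credit: +52 days → 14 June 2008.
Appellate Stay Credit: +227 days → 27 January 2009.
Marketing Approval Extension: 1075 days claimed exceeds the 980-day cap, so +980 days → 4 October 2011.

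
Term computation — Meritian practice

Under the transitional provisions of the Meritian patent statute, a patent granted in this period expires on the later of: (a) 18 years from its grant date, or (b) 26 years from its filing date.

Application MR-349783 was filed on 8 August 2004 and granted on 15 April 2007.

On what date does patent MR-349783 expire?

2030-08-08

(a) grant + 18 years → 15 April 2025.
(b) filing + 26 years → 8 August 2030.
Later of the two: 8 August 2030.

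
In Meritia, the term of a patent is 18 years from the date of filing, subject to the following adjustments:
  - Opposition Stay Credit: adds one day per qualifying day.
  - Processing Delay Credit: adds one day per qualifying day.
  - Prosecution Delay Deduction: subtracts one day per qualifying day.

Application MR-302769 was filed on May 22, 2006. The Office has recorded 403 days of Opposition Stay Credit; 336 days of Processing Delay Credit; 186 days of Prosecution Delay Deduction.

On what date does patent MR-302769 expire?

November 26, 2025

Base term: filing date + 18 years → 22 May 2024.
Opposition Stay Credit: +403 days → 29 June 2025.
Processing Delay Credit: +336 days → 31 May 2026.
Prosecution Delay Deduction: −186 days → 26 November 2025.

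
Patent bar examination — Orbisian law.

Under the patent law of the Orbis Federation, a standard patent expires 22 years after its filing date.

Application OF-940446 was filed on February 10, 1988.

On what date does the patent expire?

Filing date + 22 years → 10 February 2010.

2010-02-10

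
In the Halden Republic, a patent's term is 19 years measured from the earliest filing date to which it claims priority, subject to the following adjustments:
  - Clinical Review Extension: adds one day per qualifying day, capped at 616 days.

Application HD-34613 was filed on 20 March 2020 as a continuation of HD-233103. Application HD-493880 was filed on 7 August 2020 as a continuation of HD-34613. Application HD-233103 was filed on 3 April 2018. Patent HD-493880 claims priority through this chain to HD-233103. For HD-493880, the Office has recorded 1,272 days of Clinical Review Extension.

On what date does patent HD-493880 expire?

December 10, 2038

Earliest priority filing: 3 April 2018.
Base term: 3 April 2018 + 19 years → 3 April 2037.
Clinical Review Extension: 1272 days claimed exceeds the 616-day cap, so +616 days → 10 December 2038.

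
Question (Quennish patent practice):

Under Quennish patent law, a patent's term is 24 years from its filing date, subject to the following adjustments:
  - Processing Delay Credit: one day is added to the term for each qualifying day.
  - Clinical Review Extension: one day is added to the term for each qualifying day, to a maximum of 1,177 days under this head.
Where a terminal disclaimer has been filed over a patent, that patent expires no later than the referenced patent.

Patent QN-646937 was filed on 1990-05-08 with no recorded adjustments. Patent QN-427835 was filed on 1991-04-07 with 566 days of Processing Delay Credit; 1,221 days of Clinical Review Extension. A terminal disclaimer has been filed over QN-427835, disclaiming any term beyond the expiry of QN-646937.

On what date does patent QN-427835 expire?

2014-05-08

Natural term of QN-427835:
  Base: filing + 24 years → 7 April 2015.
  Processing Delay Credit: +566 days → 24 October 2016.
  Clinical Review Extension: 1221 days claimed exceeds the 1177-day cap, so +1177 days → 14 January 2020.
Expiry of referenced patent QN-646937:
  Base: filing + 24 years → 8 May 2014.
Terminal disclaimer: QN-427835 expires on the earlier of 14 January 2020 and 8 May 2014.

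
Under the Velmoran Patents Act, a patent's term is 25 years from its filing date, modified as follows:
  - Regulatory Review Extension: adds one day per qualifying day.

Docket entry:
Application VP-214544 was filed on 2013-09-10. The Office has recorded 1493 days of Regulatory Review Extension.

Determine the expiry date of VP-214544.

October 12, 2042

Base term: filing date + 25 years → 10 September 2038.
Regulatory Review Extension: +1493 days → 12 October 2042.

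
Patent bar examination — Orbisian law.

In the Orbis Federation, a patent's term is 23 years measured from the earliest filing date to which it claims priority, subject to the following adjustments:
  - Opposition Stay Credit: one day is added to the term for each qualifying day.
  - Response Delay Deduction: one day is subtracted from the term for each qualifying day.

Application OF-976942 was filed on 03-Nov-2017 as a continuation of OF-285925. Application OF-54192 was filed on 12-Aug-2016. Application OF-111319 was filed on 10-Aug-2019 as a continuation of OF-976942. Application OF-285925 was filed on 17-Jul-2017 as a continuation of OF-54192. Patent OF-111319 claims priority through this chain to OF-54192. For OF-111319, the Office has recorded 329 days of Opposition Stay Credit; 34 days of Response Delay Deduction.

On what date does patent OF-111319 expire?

Earliest priority filing: 12 August 2016.
Base term: 12 August 2016 + 23 years → 12 August 2039.
Opposition Stay Credit: +329 days → 6 July 2040.
Response Delay Deduction: −34 days → 2 June 2040.

June 2, 2040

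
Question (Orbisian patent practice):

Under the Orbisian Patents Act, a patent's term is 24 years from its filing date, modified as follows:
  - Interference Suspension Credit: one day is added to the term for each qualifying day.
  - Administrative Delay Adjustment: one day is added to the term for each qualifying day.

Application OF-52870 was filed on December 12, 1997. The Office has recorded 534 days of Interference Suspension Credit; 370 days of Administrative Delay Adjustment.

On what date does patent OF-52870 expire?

Base term: filing date + 24 years → 12 December 2021.
Interference Suspension Credit: +534 days → 30 May 2023.
Administrative Delay Adjustment: +370 days → 3 June 2024.

June 3, 2024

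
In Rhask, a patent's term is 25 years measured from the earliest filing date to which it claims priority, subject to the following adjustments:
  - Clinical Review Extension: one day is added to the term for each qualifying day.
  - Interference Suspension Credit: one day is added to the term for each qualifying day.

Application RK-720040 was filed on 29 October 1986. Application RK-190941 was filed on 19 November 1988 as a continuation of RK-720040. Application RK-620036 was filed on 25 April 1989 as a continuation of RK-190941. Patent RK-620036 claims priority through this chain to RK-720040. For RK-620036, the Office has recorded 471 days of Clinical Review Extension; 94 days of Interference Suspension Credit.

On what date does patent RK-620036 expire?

May 16, 2013

Earliest priority filing: 29 October 1986.
Base term: 29 October 1986 + 25 years → 29 October 2011.
Clinical Review Extension: +471 days → 11 February 2013.
Interference Suspension Credit: +94 days → 16 May 2013.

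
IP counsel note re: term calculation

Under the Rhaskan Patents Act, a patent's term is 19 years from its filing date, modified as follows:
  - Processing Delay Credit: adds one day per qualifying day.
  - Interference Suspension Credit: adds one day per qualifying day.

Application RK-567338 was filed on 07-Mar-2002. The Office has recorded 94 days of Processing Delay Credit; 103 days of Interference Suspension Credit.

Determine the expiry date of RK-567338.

Base term: filing date + 19 years → 7 March 2021.
Processing Delay Credit: +94 days → 9 June 2021.
Interference Suspension Credit: +103 days → 20 September 2021.

September 20, 2021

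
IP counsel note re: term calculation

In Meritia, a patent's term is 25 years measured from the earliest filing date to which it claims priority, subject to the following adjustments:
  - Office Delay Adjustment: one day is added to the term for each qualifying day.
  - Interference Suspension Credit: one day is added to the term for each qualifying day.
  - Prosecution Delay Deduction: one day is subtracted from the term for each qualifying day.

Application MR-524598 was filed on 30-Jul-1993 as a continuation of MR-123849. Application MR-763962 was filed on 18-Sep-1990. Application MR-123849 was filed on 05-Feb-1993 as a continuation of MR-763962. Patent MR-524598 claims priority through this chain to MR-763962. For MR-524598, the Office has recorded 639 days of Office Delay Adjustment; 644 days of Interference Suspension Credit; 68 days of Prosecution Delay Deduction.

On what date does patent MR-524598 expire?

2019-01-15

Earliest priority filing: 18 September 1990.
Base term: 18 September 1990 + 25 years → 18 September 2015.
Office Delay Adjustment: +639 days → 18 June 2017.
Interference Suspension Credit: +644 days → 24 March 2019.
Prosecution Delay Deduction: −68 days → 15 January 2019.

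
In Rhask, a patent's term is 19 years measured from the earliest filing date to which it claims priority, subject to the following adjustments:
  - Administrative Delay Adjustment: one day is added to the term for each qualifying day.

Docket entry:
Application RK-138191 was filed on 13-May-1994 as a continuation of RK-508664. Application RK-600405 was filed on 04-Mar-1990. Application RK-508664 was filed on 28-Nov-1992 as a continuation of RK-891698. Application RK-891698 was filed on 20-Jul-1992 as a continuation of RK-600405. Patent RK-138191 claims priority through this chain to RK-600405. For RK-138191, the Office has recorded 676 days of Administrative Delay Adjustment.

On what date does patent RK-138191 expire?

2011-01-09

Earliest priority filing: 4 March 1990.
Base term: 4 March 1990 + 19 years → 4 March 2009.
Administrative Delay Adjustment: +676 days → 9 January 2011.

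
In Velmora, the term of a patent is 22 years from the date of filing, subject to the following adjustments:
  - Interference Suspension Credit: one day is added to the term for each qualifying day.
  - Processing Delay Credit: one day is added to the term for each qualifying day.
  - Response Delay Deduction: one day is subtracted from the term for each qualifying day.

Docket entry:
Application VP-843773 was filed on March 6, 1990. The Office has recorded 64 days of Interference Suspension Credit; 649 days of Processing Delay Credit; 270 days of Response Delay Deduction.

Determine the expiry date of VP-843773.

2013-05-23

Base term: filing date + 22 years → 6 March 2012.
Interference Suspension Credit: +64 days → 9 May 2012.
Processing Delay Credit: +649 days → 17 February 2014.
Response Delay Deduction: −270 days → 23 May 2013.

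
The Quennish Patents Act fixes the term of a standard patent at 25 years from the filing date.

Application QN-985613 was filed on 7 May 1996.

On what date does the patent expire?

May 7, 2021

Filing date + 25 years → 7 May 2021.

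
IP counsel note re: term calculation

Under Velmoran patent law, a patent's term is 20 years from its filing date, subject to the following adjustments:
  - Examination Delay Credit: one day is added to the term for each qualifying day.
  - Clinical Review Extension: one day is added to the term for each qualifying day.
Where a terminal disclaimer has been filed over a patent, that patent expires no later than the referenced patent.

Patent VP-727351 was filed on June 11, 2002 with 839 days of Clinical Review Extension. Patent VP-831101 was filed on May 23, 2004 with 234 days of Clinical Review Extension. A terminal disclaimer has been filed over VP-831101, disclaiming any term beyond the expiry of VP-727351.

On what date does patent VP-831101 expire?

Natural term of VP-831101:
  Base: filing + 20 years → 23 May 2024.
  Clinical Review Extension: +234 days → 12 January 2025.
Expiry of referenced patent VP-727351:
  Base: filing + 20 years → 11 June 2022.
  Clinical Review Extension: +839 days → 27 September 2024.
Terminal disclaimer: VP-831101 expires on the earlier of 12 January 2025 and 27 September 2024.

2024-09-27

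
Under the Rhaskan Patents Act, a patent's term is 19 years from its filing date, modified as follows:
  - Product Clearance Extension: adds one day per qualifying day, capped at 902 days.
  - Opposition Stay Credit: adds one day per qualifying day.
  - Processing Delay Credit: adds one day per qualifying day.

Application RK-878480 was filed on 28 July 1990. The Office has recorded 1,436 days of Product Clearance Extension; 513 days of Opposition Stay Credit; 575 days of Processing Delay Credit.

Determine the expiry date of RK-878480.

January 8, 2015

Base term: filing date + 19 years → 28 July 2009.
Product Clearance Extension: 1436 days claimed exceeds the 902-day cap, so +902 days → 16 January 2012.
Opposition Stay Credit: +513 days → 12 June 2013.
Processing Delay Credit: +575 days → 8 January 2015.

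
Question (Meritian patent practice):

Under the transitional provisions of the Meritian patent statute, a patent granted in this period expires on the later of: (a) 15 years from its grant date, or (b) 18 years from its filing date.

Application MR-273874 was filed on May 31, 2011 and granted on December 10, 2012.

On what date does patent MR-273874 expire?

2029-05-31

(a) grant + 15 years → 10 December 2027.
(b) filing + 18 years → 31 May 2029.
Later of the two: 31 May 2029.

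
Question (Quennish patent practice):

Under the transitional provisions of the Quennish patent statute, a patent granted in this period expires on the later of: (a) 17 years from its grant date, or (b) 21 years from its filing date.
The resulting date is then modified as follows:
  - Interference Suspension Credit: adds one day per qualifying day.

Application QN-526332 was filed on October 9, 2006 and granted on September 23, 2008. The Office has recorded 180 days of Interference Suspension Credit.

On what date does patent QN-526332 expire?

(a) grant + 17 years → 23 September 2025.
(b) filing + 21 years → 9 October 2027.
Later of the two: 9 October 2027.
Interference Suspension Credit: +180 days → 6 April 2028.

2028-04-06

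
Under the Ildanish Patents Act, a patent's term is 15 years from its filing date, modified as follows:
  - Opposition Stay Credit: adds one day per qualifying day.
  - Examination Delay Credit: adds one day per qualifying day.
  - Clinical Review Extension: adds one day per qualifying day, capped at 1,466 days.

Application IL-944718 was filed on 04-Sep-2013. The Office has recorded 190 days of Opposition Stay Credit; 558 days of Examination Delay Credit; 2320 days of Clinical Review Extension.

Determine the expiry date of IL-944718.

September 27, 2034

Base term: filing date + 15 years → 4 September 2028.
Opposition Stay Credit: +190 days → 13 March 2029.
Examination Delay Credit: +558 days → 22 September 2030.
Clinical Review Extension: 2320 days claimed exceeds the 1466-day cap, so +1466 days → 27 September 2034.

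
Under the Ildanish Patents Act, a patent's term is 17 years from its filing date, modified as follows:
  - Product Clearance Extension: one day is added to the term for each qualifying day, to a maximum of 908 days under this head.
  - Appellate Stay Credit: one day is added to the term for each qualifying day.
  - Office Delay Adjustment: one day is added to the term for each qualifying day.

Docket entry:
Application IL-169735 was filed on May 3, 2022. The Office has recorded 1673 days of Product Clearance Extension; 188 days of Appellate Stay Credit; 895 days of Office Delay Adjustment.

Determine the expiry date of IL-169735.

October 14, 2044

Base term: filing date + 17 years → 3 May 2039.
Product Clearance Extension: 1673 days claimed exceeds the 908-day cap, so +908 days → 27 October 2041.
Appellate Stay Credit: +188 days → 3 May 2042.
Office Delay Adjustment: +895 days → 14 October 2044.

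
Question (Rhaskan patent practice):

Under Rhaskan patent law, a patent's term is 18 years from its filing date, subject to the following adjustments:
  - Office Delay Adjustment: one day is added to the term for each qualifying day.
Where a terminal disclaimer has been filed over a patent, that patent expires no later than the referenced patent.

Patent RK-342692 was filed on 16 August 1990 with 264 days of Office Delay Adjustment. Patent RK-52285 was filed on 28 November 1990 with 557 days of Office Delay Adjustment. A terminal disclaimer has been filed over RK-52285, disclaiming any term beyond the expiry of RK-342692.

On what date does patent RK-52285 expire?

2009-05-07

Natural term of RK-52285:
  Base: filing + 18 years → 28 November 2008.
  Office Delay Adjustment: +557 days → 8 June 2010.
Expiry of referenced patent RK-342692:
  Base: filing + 18 years → 16 August 2008.
  Office Delay Adjustment: +264 days → 7 May 2009.
Terminal disclaimer: RK-52285 expires on the earlier of 8 June 2010 and 7 May 2009.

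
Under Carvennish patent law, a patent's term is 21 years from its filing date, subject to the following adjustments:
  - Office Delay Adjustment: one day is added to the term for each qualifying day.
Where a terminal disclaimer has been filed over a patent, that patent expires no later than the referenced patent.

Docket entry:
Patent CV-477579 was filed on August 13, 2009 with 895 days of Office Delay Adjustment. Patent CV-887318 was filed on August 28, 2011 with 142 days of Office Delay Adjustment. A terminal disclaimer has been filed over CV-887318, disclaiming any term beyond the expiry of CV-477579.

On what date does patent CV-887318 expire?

January 17, 2033

Natural term of CV-887318:
  Base: filing + 21 years → 28 August 2032.
  Office Delay Adjustment: +142 days → 17 January 2033.
Expiry of referenced patent CV-477579:
  Base: filing + 21 years → 13 August 2030.
  Office Delay Adjustment: +895 days → 24 January 2033.
Terminal disclaimer: CV-887318 expires on the earlier of 17 January 2033 and 24 January 2033.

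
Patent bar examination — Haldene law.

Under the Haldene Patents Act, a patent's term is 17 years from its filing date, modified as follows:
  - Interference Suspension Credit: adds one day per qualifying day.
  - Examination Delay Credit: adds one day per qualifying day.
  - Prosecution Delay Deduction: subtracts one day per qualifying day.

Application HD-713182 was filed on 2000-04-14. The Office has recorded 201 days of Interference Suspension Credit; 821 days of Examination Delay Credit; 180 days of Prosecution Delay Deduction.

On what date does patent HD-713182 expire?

Base term: filing date + 17 years → 14 April 2017.
Interference Suspension Credit: +201 days → 1 November 2017.
Examination Delay Credit: +821 days → 31 January 2020.
Prosecution Delay Deduction: −180 days → 4 August 2019.

August 4, 2019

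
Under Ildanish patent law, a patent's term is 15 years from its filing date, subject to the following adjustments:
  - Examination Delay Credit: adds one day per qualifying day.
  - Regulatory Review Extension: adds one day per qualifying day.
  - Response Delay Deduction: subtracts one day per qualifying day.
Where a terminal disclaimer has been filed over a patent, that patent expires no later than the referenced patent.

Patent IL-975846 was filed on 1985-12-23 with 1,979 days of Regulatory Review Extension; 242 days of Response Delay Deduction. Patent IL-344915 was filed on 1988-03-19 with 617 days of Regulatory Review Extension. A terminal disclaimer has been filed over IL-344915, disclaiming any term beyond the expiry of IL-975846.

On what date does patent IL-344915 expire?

Natural term of IL-344915:
  Base: filing + 15 years → 19 March 2003.
  Regulatory Review Extension: +617 days → 25 November 2004.
Expiry of referenced patent IL-975846:
  Base: filing + 15 years → 23 December 2000.
  Regulatory Review Extension: +1979 days → 25 May 2006.
  Response Delay Deduction: −242 days → 25 September 2005.
Terminal disclaimer: IL-344915 expires on the earlier of 25 November 2004 and 25 September 2005.

2004-11-25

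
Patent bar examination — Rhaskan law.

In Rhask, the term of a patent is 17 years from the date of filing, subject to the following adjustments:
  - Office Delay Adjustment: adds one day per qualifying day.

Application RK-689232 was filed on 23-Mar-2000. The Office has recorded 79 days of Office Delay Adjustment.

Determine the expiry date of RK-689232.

Base term: filing date + 17 years → 23 March 2017.
Office Delay Adjustment: +79 days → 10 June 2017.

2017-06-10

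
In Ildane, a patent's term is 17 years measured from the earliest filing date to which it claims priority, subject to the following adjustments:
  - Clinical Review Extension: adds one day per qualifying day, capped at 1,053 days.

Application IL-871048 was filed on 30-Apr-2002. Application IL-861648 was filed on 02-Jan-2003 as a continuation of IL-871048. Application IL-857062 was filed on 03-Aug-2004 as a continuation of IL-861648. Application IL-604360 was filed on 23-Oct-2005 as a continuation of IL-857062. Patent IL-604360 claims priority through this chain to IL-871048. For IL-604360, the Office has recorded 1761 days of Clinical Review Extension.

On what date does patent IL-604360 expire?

Earliest priority filing: 30 April 2002.
Base term: 30 April 2002 + 17 years → 30 April 2019.
Clinical Review Extension: 1761 days claimed exceeds the 1053-day cap, so +1053 days → 18 March 2022.

March 18, 2022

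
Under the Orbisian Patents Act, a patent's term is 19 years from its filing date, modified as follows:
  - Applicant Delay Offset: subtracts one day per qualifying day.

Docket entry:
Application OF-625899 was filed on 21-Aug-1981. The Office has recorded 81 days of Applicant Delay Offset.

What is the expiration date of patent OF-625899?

Base term: filing date + 19 years → 21 August 2000.
Applicant Delay Offset: −81 days → 1 June 2000.

June 1, 2000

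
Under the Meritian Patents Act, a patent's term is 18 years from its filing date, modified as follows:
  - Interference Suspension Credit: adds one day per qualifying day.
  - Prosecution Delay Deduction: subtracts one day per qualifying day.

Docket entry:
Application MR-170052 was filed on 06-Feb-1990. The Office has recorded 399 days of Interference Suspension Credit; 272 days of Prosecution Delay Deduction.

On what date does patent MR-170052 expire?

2008-06-12

Base term: filing date + 18 years → 6 February 2008.
Interference Suspension Credit: +399 days → 11 March 2009.
Prosecution Delay Deduction: −272 days → 12 June 2008.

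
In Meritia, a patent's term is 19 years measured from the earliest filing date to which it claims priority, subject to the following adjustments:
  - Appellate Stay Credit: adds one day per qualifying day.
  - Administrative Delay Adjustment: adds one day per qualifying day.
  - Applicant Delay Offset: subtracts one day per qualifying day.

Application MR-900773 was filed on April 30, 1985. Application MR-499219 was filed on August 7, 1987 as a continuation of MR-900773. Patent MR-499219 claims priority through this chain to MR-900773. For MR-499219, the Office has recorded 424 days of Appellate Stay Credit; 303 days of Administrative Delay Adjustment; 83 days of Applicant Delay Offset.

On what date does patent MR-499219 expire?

Earliest priority filing: 30 April 1985.
Base term: 30 April 1985 + 19 years → 30 April 2004.
Appellate Stay Credit: +424 days → 28 June 2005.
Administrative Delay Adjustment: +303 days → 27 April 2006.
Applicant Delay Offset: −83 days → 3 February 2006.

February 3, 2006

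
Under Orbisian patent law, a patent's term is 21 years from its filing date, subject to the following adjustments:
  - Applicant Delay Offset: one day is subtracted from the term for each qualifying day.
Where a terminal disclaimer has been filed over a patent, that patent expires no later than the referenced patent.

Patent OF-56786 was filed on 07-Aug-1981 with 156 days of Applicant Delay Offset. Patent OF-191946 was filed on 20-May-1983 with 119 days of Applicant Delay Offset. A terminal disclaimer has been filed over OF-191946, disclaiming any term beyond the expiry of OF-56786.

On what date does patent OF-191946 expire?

March 4, 2002

Natural term of OF-191946:
  Base: filing + 21 years → 20 May 2004.
  Applicant Delay Offset: −119 days → 22 January 2004.
Expiry of referenced patent OF-56786:
  Base: filing + 21 years → 7 August 2002.
  Applicant Delay Offset: −156 days → 4 March 2002.
Terminal disclaimer: OF-191946 expires on the earlier of 22 January 2004 and 4 March 2002.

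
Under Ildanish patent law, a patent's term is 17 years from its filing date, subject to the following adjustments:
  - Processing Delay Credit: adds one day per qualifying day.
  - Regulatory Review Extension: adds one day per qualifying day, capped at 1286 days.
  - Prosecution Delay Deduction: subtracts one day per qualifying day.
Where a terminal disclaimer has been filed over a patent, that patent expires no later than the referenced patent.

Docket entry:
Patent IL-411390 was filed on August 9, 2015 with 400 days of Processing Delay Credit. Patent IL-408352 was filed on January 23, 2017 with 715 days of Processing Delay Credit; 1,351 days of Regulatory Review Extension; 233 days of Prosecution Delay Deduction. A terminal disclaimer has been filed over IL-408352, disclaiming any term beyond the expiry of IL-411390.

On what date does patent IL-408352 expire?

2033-09-13

Natural term of IL-408352:
  Base: filing + 17 years → 23 January 2034.
  Processing Delay Credit: +715 days → 8 January 2036.
  Regulatory Review Extension: 1351 days claimed exceeds the 1286-day cap, so +1286 days → 17 July 2039.
  Prosecution Delay Deduction: −233 days → 26 November 2038.
Expiry of referenced patent IL-411390:
  Base: filing + 17 years → 9 August 2032.
  Processing Delay Credit: +400 days → 13 September 2033.
Terminal disclaimer: IL-408352 expires on the earlier of 26 November 2038 and 13 September 2033.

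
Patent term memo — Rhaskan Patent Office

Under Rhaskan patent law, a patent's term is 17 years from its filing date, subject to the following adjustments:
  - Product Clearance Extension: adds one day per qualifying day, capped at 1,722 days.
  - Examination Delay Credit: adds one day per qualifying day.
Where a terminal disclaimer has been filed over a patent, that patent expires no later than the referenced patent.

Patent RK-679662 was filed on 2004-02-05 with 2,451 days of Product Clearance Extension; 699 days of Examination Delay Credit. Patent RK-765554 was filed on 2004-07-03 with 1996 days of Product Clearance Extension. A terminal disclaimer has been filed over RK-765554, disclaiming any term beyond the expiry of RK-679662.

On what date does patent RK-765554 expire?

March 21, 2026

Natural term of RK-765554:
  Base: filing + 17 years → 3 July 2021.
  Product Clearance Extension: 1996 days claimed exceeds the 1722-day cap, so +1722 days → 21 March 2026.
Expiry of referenced patent RK-679662:
  Base: filing + 17 years → 5 February 2021.
  Product Clearance Extension: 2451 days claimed exceeds the 1722-day cap, so +1722 days → 24 October 2025.
  Examination Delay Credit: +699 days → 23 September 2027.
Terminal disclaimer: RK-765554 expires on the earlier of 21 March 2026 and 23 September 2027.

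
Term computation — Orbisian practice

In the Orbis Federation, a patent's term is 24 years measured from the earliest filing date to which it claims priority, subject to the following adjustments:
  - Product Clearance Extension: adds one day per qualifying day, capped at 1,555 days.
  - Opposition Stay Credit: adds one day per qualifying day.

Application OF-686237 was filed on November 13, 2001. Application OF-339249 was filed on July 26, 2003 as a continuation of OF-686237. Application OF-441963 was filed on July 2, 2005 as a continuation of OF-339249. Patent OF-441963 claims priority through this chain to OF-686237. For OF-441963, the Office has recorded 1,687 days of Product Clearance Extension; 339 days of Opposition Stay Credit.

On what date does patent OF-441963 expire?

Earliest priority filing: 13 November 2001.
Base term: 13 November 2001 + 24 years → 13 November 2025.
Product Clearance Extension: 1687 days claimed exceeds the 1555-day cap, so +1555 days → 15 February 2030.
Opposition Stay Credit: +339 days → 20 January 2031.

January 20, 2031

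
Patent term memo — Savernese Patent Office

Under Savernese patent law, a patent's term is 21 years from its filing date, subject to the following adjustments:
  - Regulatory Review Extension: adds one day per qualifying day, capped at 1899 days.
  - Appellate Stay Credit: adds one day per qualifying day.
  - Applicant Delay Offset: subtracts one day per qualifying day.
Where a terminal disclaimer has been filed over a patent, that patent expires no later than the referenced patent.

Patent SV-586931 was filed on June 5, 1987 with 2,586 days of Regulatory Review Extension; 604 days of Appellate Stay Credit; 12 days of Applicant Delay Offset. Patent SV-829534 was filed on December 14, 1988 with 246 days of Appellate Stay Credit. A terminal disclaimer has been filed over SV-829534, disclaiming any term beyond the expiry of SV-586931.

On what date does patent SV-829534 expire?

Natural term of SV-829534:
  Base: filing + 21 years → 14 December 2009.
  Appellate Stay Credit: +246 days → 17 August 2010.
Expiry of referenced patent SV-586931:
  Base: filing + 21 years → 5 June 2008.
  Regulatory Review Extension: 2586 days claimed exceeds the 1899-day cap, so +1899 days → 17 August 2013.
  Appellate Stay Credit: +604 days → 13 April 2015.
  Applicant Delay Offset: −12 days → 1 April 2015.
Terminal disclaimer: SV-829534 expires on the earlier of 17 August 2010 and 1 April 2015.

August 17, 2010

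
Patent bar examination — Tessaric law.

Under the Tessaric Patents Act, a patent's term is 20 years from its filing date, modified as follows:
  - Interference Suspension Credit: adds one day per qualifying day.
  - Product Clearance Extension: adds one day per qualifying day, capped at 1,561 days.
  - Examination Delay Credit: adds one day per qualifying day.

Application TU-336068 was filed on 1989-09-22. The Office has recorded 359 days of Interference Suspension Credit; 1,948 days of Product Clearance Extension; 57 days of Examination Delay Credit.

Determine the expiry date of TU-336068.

Base term: filing date + 20 years → 22 September 2009.
Interference Suspension Credit: +359 days → 16 September 2010.
Product Clearance Extension: 1948 days claimed exceeds the 1561-day cap, so +1561 days → 25 December 2014.
Examination Delay Credit: +57 days → 20 February 2015.

February 20, 2015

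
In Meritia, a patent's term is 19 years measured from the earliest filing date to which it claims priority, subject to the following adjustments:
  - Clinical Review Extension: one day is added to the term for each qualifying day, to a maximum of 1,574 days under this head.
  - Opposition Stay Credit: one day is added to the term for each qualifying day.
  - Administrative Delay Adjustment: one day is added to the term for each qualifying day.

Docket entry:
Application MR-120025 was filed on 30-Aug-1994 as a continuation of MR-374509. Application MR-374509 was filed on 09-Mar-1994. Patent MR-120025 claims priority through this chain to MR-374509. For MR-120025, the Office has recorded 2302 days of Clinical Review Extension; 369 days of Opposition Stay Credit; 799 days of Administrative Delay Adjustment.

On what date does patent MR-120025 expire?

Earliest priority filing: 9 March 1994.
Base term: 9 March 1994 + 19 years → 9 March 2013.
Clinical Review Extension: 2302 days claimed exceeds the 1574-day cap, so +1574 days → 30 June 2017.
Opposition Stay Credit: +369 days → 4 July 2018.
Administrative Delay Adjustment: +799 days → 10 September 2020.

September 10, 2020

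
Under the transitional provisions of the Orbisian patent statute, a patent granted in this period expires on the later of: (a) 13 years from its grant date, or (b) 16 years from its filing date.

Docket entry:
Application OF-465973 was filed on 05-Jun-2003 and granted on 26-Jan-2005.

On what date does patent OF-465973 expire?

(a) grant + 13 years → 26 January 2018.
(b) filing + 16 years → 5 June 2019.
Later of the two: 5 June 2019.

June 5, 2019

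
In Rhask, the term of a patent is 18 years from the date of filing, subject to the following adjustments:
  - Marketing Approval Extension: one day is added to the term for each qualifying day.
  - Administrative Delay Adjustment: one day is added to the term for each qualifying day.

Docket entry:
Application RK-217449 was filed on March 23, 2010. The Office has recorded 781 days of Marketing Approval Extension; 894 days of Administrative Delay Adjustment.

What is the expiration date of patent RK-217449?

Base term: filing date + 18 years → 23 March 2028.
Marketing Approval Extension: +781 days → 13 May 2030.
Administrative Delay Adjustment: +894 days → 23 October 2032.

2032-10-23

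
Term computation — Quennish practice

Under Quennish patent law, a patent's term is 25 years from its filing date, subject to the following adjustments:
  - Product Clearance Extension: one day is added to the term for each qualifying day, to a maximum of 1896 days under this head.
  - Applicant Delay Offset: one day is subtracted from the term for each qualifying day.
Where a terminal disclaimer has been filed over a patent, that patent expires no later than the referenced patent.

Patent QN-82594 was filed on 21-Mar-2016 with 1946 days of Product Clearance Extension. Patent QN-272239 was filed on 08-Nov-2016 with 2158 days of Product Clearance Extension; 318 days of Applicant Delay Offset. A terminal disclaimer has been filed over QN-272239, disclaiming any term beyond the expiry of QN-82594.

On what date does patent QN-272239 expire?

March 5, 2046

Natural term of QN-272239:
  Base: filing + 25 years → 8 November 2041.
  Product Clearance Extension: 2158 days claimed exceeds the 1896-day cap, so +1896 days → 17 January 2047.
  Applicant Delay Offset: −318 days → 5 March 2046.
Expiry of referenced patent QN-82594:
  Base: filing + 25 years → 21 March 2041.
  Product Clearance Extension: 1946 days claimed exceeds the 1896-day cap, so +1896 days → 30 May 2046.
Terminal disclaimer: QN-272239 expires on the earlier of 5 March 2046 and 30 May 2046.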